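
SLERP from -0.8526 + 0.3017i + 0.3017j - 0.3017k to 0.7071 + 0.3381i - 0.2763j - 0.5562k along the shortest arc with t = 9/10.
-0.7724 - 0.2805i + 0.2979j + 0.4858k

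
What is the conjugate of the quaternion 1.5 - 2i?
1.5 + 2i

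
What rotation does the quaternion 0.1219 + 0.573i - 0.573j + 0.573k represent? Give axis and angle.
axis = (√3/3, -√3/3, √3/3), θ = 166°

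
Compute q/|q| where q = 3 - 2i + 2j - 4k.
0.5222 - 0.3482i + 0.3482j - 0.6963k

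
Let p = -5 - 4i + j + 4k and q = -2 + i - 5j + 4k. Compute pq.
3 + 27i + 43j - 9k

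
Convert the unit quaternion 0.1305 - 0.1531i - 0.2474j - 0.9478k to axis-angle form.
axis = (-0.1544, -0.2495, -0.956), θ = 165°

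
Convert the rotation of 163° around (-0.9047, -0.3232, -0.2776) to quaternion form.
0.1478 - 0.8948i - 0.3196j - 0.2746k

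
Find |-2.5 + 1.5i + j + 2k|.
3.674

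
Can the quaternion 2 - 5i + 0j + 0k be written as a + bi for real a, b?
Yes. The quaternion 2 - 5i has j- and k-coefficients y = z = 0, so it lies in the complex subalgebra spanned by 1 and i.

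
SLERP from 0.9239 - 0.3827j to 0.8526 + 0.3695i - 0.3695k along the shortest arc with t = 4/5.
0.8993 + 0.3037i - 0.0822j - 0.3037k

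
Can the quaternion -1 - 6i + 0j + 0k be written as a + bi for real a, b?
Yes. The quaternion -1 - 6i has j- and k-coefficients y = z = 0, so it lies in the complex subalgebra spanned by 1 and i.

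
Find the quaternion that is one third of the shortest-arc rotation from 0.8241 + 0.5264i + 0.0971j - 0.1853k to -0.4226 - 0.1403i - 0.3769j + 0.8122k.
0.7559 + 0.4337i + 0.213j - 0.4418k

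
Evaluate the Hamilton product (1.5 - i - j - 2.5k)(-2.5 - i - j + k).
-3.25 - 2.5i + 4.5j + 7.75k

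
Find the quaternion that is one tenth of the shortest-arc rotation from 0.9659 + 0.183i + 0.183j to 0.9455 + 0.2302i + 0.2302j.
0.9641 + 0.1878i + 0.1878j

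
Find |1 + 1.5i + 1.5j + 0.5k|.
2.398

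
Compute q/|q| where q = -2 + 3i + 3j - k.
-0.417 + 0.6255i + 0.6255j - 0.2085k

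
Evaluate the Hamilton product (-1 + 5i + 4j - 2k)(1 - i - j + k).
10 + 8i + 2j - 4k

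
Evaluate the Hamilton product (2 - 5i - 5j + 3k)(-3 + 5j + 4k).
7 - 20i + 45j - 26k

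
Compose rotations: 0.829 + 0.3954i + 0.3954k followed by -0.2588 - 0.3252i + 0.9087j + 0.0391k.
-0.1014 - 0.0126i + 0.8974j - 0.4292k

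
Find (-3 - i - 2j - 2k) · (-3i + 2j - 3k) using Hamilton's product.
-5 + 19i - 3j + k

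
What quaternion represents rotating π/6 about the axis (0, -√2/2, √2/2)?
0.9659 - 0.183j + 0.183k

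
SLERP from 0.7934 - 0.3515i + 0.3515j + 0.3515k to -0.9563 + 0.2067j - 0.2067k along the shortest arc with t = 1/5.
0.8623 - 0.2901i + 0.2452j + 0.3349k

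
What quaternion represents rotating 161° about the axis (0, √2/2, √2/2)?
0.165 + 0.6974j + 0.6974k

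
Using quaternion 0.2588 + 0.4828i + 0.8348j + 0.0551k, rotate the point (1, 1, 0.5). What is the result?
(0.62, 1.283, -0.467)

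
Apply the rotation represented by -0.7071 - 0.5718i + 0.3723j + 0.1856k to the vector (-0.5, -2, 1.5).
(-1.109, -1.216, -1.947)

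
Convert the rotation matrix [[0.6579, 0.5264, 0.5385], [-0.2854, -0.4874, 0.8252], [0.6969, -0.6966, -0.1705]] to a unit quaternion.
0.5 - 0.7609i - 0.0792j - 0.4059k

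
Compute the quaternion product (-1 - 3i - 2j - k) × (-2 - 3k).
-1 + 12i - 5j + 5k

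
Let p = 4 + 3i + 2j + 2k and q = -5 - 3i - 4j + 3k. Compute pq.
-9 - 13i - 41j - 4k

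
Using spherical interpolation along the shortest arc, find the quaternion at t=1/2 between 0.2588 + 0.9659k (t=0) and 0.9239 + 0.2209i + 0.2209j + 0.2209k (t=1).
0.6939 + 0.1296i + 0.1296j + 0.6963k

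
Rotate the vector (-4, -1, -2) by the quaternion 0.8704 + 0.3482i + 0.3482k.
(-2.909, -1.727, -3.091)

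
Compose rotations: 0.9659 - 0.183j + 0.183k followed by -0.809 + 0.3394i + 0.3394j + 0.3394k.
-0.7814 + 0.452i + 0.4138j + 0.1177k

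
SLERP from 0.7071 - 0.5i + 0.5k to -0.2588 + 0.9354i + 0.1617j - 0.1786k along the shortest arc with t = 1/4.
0.623 - 0.6457i - 0.0441j + 0.4393k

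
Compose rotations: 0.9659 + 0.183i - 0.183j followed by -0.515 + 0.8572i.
-0.6543 + 0.7337i + 0.0942j - 0.1569k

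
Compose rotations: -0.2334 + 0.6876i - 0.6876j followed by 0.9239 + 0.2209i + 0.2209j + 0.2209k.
-0.2156 + 0.7356i - 0.5349j - 0.3553k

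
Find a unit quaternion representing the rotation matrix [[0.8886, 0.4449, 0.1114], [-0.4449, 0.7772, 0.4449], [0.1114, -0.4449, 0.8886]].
0.9427 - 0.236i - 0.236k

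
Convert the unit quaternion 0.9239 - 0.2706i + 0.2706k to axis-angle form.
axis = (-√2/2, 0, √2/2), θ = π/4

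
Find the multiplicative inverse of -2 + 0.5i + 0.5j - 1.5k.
-0.2963 - 0.0741i - 0.0741j + 0.2222k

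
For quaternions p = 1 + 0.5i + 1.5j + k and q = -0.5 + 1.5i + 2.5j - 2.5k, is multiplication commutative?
No: pq = -2.5 - 5i + 4.5j - 4k ≠ -2.5 + 7.5i - j - 2k = qp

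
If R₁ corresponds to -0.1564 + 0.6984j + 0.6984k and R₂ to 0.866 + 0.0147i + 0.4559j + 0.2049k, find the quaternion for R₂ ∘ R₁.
-0.5969 + 0.173i + 0.5232j + 0.583k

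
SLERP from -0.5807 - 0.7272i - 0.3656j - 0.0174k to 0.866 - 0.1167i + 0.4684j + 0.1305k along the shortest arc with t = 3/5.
-0.8369 - 0.2532i - 0.4761j - 0.0943k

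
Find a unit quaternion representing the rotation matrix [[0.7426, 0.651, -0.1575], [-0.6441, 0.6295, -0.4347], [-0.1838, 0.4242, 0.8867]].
0.9026 + 0.2379i + 0.0073j - 0.3587k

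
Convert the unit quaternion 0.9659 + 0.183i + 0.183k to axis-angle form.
axis = (√2/2, 0, √2/2), θ = π/6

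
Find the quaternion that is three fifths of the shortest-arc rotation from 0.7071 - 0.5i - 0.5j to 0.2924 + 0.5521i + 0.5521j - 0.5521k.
0.1448 - 0.6422i - 0.6422j + 0.3927k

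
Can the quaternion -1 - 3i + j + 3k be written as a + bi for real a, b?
No. The quaternion -1 - 3i + j + 3k has j-coefficient y = 1 and k-coefficient z = 3, not both zero, so it does not lie in the complex subalgebra spanned by 1 and i.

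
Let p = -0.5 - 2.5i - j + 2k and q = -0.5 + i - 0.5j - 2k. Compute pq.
6.25 + 3.75i - 2.25j + 2.25k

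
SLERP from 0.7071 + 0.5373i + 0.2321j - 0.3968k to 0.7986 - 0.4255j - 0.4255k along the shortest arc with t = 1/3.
0.808 + 0.3861i + 0.007j - 0.4449k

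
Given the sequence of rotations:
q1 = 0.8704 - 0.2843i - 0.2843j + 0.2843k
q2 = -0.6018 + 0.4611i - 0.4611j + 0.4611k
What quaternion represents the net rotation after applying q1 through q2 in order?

q2 · q1 = -0.6549 + 0.5724i - 0.4924j - 0.0319k
-0.6549 + 0.5724i - 0.4924j - 0.0319k


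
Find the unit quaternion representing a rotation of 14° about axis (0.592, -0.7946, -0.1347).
0.9925 + 0.0721i - 0.0968j - 0.0164k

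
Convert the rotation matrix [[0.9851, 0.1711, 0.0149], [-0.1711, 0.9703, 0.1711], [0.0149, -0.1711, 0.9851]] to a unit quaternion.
0.9925 - 0.0862i - 0.0862k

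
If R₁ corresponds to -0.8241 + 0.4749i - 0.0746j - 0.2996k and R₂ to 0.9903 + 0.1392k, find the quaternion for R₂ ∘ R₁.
-0.7744 + 0.4807i - 0.0078j - 0.4114k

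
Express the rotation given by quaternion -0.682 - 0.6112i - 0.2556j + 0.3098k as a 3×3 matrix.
[[0.6774, 0.735, -0.0301], [-0.1101, 0.0609, -0.992], [-0.7273, 0.6753, 0.1222]]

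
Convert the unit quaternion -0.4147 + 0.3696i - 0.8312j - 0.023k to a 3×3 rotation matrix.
[[-0.3828, -0.6335, 0.6724], [-0.5953, 0.7257, 0.3448], [-0.7064, -0.2683, -0.655]]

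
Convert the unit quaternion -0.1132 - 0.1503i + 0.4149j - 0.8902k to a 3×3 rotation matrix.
[[-0.9292, -0.3263, 0.1737], [0.0768, -0.6301, -0.7727], [0.3615, -0.7047, 0.6105]]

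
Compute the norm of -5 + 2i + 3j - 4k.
√54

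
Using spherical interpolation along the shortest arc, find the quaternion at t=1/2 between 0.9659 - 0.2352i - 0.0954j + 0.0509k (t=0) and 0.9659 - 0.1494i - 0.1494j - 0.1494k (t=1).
0.9721 - 0.1935i - 0.1232j - 0.0496k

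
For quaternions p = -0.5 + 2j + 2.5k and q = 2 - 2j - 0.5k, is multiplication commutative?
No: pq = 4.25 + 4i + 5j + 5.25k ≠ 4.25 - 4i + 5j + 5.25k = qp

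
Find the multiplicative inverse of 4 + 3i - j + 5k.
0.0784 - 0.0588i + 0.0196j - 0.098k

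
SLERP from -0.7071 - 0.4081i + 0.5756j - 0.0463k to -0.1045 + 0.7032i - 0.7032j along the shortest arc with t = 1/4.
-0.5347 - 0.5264i + 0.6601j - 0.037k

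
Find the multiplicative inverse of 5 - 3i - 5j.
0.0847 + 0.0508i + 0.0847j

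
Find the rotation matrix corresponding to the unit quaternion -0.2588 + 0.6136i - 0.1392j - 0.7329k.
[[-0.113, -0.5502, -0.8274], [0.2085, -0.8273, 0.5216], [-0.9715, -0.1136, 0.2082]]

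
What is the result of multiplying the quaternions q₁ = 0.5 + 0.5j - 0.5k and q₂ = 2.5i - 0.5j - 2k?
-0.75 - 1.5j - 2.25k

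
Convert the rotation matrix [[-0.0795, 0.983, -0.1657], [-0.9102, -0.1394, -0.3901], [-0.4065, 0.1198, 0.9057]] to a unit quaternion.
0.6494 + 0.1963i + 0.0927j - 0.7288k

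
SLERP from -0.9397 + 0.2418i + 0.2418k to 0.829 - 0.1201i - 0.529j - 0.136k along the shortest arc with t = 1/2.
-0.9218 + 0.1886i + 0.2757j + 0.1969k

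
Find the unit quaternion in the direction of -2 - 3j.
-0.5547 - 0.8321j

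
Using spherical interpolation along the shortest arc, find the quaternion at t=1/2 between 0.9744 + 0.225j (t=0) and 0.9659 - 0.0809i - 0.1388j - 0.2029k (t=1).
0.9928 - 0.0414i + 0.0441j - 0.1038k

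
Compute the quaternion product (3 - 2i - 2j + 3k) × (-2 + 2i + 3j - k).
7 + 3i + 17j - 11k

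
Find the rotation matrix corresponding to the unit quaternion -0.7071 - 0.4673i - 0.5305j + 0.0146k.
[[0.4367, 0.5165, 0.7366], [0.4752, 0.5628, -0.6763], [-0.7639, 0.6454, 0.0004]]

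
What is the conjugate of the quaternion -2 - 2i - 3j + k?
-2 + 2i + 3j - k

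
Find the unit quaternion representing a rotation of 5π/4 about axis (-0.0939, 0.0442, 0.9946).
-0.3827 - 0.0868i + 0.0408j + 0.9189k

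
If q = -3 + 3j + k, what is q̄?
-3 - 3j - k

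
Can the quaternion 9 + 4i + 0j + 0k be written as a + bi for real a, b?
Yes. The quaternion 9 + 4i has j- and k-coefficients y = z = 0, so it lies in the complex subalgebra spanned by 1 and i.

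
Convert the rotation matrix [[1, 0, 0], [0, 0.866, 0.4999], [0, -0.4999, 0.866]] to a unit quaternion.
0.9659 - 0.2588i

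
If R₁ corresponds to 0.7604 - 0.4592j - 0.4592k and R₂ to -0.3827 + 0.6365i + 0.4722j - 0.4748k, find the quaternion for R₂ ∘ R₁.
-0.2922 + 0.0491i + 0.8271j - 0.4776k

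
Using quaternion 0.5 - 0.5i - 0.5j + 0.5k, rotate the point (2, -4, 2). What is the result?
(-2, 2, 4)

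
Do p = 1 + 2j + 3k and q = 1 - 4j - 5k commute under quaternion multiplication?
No: pq = 24 + 2i - 2j - 2k ≠ 24 - 2i - 2j - 2k = qp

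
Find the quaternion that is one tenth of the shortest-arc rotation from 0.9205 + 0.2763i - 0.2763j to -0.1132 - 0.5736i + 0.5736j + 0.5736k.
0.8803 + 0.3317i - 0.3317j - 0.0717k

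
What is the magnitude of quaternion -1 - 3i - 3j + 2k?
√23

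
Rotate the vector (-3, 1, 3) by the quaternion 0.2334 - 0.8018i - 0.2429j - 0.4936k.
(1.47, 0.592, -4.061)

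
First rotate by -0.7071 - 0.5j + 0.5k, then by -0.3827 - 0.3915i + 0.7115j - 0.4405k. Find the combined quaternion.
0.8466 + 0.4123i - 0.116j + 0.3159k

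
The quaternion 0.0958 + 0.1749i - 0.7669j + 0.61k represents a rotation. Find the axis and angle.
axis = (0.1757, -0.7704, 0.6128), θ = 169°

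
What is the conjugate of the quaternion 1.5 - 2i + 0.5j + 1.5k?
1.5 + 2i - 0.5j - 1.5k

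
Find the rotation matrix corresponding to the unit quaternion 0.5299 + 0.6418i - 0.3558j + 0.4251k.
[[0.3854, -0.9072, 0.1686], [-0.0062, -0.1852, -0.9827], [0.9227, 0.3777, -0.077]]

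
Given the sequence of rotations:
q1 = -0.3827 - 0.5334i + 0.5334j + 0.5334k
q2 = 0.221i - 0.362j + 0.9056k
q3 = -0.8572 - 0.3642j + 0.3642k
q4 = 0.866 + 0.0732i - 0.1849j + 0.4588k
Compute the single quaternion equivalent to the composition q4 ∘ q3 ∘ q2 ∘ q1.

q2 · q1 = -0.1721 - 0.7607i - 0.4624j - 0.4218k
q3 · q2 · q1 = 0.1327 + 0.9741i + 0.182j + 0.0218k
q4 · q3 · q2 · q1 = 0.0673 + 0.7658i + 0.5784j + 0.2732k
0.0673 + 0.7658i + 0.5784j + 0.2732k


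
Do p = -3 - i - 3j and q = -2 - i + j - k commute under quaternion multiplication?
No: pq = 8 + 8i + 2j - k ≠ 8 + 2i + 4j + 7k = qp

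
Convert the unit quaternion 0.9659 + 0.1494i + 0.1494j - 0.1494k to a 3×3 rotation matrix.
[[0.9107, 0.3333, 0.244], [-0.244, 0.9107, -0.3333], [-0.3333, 0.244, 0.9107]]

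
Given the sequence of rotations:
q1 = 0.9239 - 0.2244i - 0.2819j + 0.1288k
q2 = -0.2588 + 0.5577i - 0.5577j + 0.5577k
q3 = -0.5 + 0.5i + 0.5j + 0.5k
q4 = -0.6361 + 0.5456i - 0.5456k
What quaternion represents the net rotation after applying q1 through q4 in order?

q2 · q1 = -0.343 + 0.6587i - 0.6393j + 0.1996k
q3 · q2 · q1 = 0.062 - 0.0814i + 0.3777j - 0.9203k
q4 · q3 · q2 · q1 = -0.4971 + 0.2917i + 0.3063j + 0.7576k
-0.4971 + 0.2917i + 0.3063j + 0.7576k


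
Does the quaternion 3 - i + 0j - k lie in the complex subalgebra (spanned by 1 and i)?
No. The quaternion 3 - i - k has j-coefficient y = 0 and k-coefficient z = -1, not both zero, so it does not lie in the complex subalgebra spanned by 1 and i.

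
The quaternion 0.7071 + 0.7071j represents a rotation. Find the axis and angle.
axis = (0, 1, 0), θ = π/2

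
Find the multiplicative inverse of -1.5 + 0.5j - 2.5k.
-0.1714 - 0.0571j + 0.2857k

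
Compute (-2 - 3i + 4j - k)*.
-2 + 3i - 4j + k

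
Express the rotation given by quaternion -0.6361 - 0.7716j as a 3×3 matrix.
[[-0.1907, 0, 0.9816], [0, 1, 0], [-0.9816, 0, -0.1907]]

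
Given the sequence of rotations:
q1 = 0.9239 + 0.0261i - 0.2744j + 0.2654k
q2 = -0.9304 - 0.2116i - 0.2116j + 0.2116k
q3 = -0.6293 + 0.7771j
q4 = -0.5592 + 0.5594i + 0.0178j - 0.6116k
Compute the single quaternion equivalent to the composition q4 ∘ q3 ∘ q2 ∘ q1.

q2 · q1 = -0.9683 - 0.2179i + 0.1215j + 0.0122k
q3 · q2 · q1 = 0.5149 + 0.1466i - 0.8289j + 0.1617k
q4 · q3 · q2 · q1 = -0.2563 - 0.298i + 0.2926j - 0.8716k
-0.2563 - 0.298i + 0.2926j - 0.8716k


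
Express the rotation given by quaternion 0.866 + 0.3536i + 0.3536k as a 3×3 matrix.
[[0.7499, -0.6124, 0.2501], [0.6124, 0.4999, -0.6124], [0.2501, 0.6124, 0.7499]]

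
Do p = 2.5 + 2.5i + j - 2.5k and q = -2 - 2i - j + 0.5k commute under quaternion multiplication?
No: pq = 2.25 - 12i - 0.75j + 5.75k ≠ 2.25 - 8i - 8.25j + 6.75k = qp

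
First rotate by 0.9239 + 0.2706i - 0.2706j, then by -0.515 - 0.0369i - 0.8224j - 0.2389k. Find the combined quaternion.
-0.6884 - 0.2381i - 0.6851j + 0.0118k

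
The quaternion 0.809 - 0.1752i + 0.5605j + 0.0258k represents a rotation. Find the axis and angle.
axis = (-0.2981, 0.9535, 0.0439), θ = 72°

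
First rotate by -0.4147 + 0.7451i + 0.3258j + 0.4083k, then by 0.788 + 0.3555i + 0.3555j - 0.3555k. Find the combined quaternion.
-0.5623 + 0.7007i - 0.3007j + 0.3201k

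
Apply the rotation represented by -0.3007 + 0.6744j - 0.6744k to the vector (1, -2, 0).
(-0.008, 0.225, 2.225)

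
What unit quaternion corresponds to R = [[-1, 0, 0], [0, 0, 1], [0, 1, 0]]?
0.7071j + 0.7071k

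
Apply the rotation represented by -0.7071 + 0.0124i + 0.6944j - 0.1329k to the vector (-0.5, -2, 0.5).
(-0.151, -2.115, -0.067)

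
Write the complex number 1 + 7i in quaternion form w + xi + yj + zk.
1 + 7i + 0j + 0k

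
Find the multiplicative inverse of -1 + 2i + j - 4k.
-0.0455 - 0.0909i - 0.0455j + 0.1818k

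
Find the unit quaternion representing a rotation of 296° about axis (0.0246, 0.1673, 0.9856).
-0.848 + 0.013i + 0.0887j + 0.5223k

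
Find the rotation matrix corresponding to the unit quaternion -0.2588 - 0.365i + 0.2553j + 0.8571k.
[[-0.5996, 0.2573, -0.7578], [-0.63, -0.7357, 0.2487], [-0.4935, 0.6266, 0.6032]]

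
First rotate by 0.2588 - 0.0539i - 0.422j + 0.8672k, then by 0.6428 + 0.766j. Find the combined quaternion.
0.4896 + 0.6296i - 0.073j + 0.5987k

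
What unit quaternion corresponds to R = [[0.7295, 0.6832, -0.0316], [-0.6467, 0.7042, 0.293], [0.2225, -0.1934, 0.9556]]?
0.9205 - 0.1321i - 0.069j - 0.3612k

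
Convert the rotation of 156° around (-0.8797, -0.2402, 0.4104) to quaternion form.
0.2079 - 0.8605i - 0.235j + 0.4014k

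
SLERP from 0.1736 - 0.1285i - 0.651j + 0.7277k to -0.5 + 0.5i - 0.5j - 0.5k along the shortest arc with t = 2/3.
0.4837 - 0.4633i + 0.1108j + 0.7343k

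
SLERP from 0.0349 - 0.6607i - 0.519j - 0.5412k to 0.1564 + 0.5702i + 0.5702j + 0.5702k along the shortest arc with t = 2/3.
-0.093 - 0.6037i - 0.5561j - 0.5636k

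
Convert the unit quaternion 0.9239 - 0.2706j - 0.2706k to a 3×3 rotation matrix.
[[0.7071, 0.5, -0.5], [-0.5, 0.8536, 0.1464], [0.5, 0.1464, 0.8536]]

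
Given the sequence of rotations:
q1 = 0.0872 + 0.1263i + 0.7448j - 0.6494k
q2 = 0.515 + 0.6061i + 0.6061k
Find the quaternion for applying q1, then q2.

q2 · q1 = 0.362 - 0.3335i + 0.8537j + 0.1698k
0.362 - 0.3335i + 0.8537j + 0.1698k


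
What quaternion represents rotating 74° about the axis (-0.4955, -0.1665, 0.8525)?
0.7986 - 0.2982i - 0.1002j + 0.513k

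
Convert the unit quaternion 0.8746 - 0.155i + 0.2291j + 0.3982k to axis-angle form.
axis = (-0.3197, 0.4725, 0.8213), θ = 58°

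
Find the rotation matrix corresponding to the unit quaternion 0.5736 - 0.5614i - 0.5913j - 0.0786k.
[[0.2884, 0.7541, -0.5901], [0.5737, 0.3573, 0.737], [0.7666, -0.5511, -0.3296]]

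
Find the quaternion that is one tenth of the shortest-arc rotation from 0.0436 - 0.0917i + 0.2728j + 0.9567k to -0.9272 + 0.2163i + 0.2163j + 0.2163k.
-0.0868 - 0.0582i + 0.2925j + 0.9505k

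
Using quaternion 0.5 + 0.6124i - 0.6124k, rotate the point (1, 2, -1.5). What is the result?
(2.6, -0.694, 0.1)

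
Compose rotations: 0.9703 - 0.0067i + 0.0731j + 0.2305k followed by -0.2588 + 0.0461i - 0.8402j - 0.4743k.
-0.0801 - 0.1125i - 0.8416j - 0.5221k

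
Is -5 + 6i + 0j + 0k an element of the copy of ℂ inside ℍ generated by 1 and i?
Yes. The quaternion -5 + 6i has j- and k-coefficients y = z = 0, so it lies in the complex subalgebra spanned by 1 and i.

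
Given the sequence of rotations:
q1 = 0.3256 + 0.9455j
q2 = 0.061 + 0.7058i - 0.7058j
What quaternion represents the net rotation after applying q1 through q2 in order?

q2 · q1 = 0.6872 + 0.2298i - 0.1721j + 0.6673k
0.6872 + 0.2298i - 0.1721j + 0.6673k


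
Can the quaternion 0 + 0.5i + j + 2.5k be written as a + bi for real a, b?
No. The quaternion 0.5i + j + 2.5k has j-coefficient y = 1 and k-coefficient z = 2.5, not both zero, so it does not lie in the complex subalgebra spanned by 1 and i.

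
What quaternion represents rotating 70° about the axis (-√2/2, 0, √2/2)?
0.8192 - 0.4056i + 0.4056k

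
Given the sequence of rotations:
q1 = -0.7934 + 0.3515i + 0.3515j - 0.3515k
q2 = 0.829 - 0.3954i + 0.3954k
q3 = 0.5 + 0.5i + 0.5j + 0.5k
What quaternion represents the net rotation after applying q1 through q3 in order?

q2 · q1 = -0.3798 + 0.4661i + 0.2914j - 0.7441k
q3 · q2 · q1 = -0.1966 - 0.4746i + 0.5609j - 0.6493k
-0.1966 - 0.4746i + 0.5609j - 0.6493k


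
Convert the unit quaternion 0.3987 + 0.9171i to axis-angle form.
axis = (1, 0, 0), θ = 133°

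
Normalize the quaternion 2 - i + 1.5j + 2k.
0.5963 - 0.2981i + 0.4472j + 0.5963k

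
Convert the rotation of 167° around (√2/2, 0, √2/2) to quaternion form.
0.1132 + 0.7026i + 0.7026k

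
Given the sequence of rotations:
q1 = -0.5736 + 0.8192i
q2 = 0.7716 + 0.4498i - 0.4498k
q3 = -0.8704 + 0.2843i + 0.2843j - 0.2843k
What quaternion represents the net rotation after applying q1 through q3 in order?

q2 · q1 = -0.8111 + 0.3741i - 0.3685j + 0.258k
q3 · q2 · q1 = 0.7777 - 0.5876i - 0.0896j - 0.2051k
0.7777 - 0.5876i - 0.0896j - 0.2051k


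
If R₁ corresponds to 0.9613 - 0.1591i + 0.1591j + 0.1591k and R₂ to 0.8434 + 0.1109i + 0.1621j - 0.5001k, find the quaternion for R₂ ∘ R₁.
0.8822 + 0.0778i + 0.3519j - 0.3031k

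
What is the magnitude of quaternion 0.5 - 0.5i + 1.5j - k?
1.936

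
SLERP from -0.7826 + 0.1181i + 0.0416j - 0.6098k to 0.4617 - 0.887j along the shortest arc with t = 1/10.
-0.7963 + 0.1114i + 0.1513j - 0.575k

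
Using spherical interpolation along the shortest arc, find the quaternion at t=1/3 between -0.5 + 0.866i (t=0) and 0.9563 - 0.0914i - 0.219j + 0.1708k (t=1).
-0.7354 + 0.6691i + 0.0846j - 0.066k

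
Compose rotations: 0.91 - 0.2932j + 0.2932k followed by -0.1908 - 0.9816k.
0.1142 - 0.2878i + 0.0559j - 0.9492k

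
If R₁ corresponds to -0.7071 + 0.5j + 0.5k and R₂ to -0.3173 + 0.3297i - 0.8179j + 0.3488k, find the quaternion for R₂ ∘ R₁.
0.4589 - 0.8165i + 0.2548j - 0.2404k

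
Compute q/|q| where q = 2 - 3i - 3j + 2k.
0.3922 - 0.5883i - 0.5883j + 0.3922k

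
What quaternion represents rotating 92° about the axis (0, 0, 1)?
0.6947 + 0.7193k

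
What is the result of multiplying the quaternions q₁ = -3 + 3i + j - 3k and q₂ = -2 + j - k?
2 - 4i - 2j + 12k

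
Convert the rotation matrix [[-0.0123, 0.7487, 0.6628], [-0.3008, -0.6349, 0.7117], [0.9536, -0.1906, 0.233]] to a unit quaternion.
-0.3827 + 0.5894i + 0.19j + 0.6856k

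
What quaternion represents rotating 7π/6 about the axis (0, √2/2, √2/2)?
-0.2588 + 0.683j + 0.683k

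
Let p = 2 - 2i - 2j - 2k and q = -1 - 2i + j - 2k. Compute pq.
-8 + 4i + 4j - 8k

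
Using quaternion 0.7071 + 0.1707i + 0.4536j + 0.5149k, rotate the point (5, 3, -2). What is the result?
(-3.063, 5.198, -1.263)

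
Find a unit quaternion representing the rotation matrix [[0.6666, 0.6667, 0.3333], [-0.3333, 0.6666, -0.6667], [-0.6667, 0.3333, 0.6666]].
0.866 + 0.2887i + 0.2887j - 0.2887k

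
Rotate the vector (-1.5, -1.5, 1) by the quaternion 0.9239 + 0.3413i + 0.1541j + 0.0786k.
(-1.012, -2.114, 0.084)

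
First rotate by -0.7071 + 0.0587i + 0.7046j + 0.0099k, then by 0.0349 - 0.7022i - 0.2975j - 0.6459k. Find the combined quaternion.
0.2326 + 0.9507i + 0.204j - 0.0202k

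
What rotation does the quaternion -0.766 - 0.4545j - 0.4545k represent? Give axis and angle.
axis = (0, -√2/2, -√2/2), θ = 280°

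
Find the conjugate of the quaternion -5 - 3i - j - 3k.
-5 + 3i + j + 3k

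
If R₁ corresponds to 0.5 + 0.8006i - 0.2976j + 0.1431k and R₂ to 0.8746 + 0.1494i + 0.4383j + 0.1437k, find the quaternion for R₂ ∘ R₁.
0.4276 + 0.8804i + 0.0525j - 0.1984k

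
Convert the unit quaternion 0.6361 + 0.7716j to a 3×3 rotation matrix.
[[-0.1907, 0, 0.9816], [0, 1, 0], [-0.9816, 0, -0.1907]]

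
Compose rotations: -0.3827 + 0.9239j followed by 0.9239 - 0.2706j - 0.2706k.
-0.1036 + 0.25i + 0.9571j + 0.1036k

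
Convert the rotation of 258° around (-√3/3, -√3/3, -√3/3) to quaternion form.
-0.6293 - 0.4487i - 0.4487j - 0.4487k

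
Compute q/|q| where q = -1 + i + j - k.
-0.5 + 0.5i + 0.5j - 0.5k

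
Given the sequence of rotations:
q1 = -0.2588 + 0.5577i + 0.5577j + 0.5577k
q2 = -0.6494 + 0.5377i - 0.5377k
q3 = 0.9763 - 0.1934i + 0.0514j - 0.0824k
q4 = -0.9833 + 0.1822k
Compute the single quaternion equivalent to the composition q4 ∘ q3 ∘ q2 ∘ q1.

q2 · q1 = 0.1681 - 0.2015i - 0.9619j + 0.0769k
q3 · q2 · q1 = 0.1809 - 0.3045i - 0.899j + 0.2576k
q4 · q3 · q2 · q1 = -0.2248 + 0.4632i + 0.8285j - 0.2203k
-0.2248 + 0.4632i + 0.8285j - 0.2203k


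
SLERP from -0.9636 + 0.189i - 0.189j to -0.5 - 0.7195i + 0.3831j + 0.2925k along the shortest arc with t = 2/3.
-0.8136 - 0.486i + 0.2204j + 0.231k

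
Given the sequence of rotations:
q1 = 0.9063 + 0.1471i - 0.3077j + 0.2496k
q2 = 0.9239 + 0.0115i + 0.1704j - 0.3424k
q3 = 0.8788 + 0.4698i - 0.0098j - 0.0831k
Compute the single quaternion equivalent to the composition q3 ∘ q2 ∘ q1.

q2 · q1 = 0.9735 + 0.0835i - 0.1831j - 0.1083k
q3 · q2 · q1 = 0.8055 + 0.5166i - 0.1265j - 0.2613k
0.8055 + 0.5166i - 0.1265j - 0.2613k


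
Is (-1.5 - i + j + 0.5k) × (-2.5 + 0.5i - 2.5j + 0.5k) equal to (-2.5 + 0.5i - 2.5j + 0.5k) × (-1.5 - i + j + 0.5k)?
No: pq = 6.5 + 3.5i + 2j ≠ 6.5 + 0.5j - 4k = qp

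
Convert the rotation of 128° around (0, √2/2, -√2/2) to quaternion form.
0.4384 + 0.6355j - 0.6355k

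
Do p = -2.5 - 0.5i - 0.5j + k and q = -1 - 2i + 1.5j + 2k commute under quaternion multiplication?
No: pq = 0.25 + 3i - 4.25j - 7.75k ≠ 0.25 + 8i - 2.25j - 4.25k = qp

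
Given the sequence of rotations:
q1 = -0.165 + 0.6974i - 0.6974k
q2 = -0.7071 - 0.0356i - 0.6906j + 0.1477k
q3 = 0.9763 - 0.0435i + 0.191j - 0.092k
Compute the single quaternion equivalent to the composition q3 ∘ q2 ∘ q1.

q2 · q1 = 0.2445 - 0.0056i + 0.1921j + 0.9504k
q3 · q2 · q1 = 0.2892 + 0.1831i + 0.2761j + 0.8981k
0.2892 + 0.1831i + 0.2761j + 0.8981k


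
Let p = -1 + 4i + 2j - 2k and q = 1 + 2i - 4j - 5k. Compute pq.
-11 - 16i + 22j - 17k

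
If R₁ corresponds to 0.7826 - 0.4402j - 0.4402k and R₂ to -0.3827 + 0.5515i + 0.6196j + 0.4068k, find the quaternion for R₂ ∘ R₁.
0.1523 + 0.3379i + 0.8961j + 0.2441k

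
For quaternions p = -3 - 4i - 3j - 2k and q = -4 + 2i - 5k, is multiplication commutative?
No: pq = 10 + 25i - 12j + 29k ≠ 10 - 5i + 36j + 17k = qp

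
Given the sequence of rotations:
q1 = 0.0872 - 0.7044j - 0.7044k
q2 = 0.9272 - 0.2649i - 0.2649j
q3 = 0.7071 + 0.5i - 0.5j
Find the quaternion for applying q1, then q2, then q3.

q2 · q1 = -0.1057 + 0.1635i - 0.8628j - 0.4665k
q3 · q2 · q1 = -0.5879 + 0.296i - 0.324j - 0.6795k
-0.5879 + 0.296i - 0.324j - 0.6795k


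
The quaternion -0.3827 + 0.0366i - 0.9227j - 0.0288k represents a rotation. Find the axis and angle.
axis = (0.0396, -0.9987, -0.0312), θ = 5π/4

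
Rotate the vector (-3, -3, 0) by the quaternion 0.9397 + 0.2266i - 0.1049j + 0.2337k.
(-1.146, -3.539, -2.04)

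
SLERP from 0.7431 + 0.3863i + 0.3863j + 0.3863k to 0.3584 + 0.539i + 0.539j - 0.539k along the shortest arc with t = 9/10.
0.4263 + 0.5518i + 0.5518j - 0.4575k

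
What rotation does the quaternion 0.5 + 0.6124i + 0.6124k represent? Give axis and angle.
axis = (√2/2, 0, √2/2), θ = 2π/3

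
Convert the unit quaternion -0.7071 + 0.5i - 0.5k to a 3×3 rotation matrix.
[[0.5, -0.7071, -0.5], [0.7071, 0, 0.7071], [-0.5, -0.7071, 0.5]]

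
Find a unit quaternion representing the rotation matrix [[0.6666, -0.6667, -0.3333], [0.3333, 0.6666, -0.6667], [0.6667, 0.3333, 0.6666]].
0.866 + 0.2887i - 0.2887j + 0.2887k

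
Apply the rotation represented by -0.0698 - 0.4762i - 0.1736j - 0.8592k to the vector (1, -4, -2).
(-2.403, 3.542, -1.637)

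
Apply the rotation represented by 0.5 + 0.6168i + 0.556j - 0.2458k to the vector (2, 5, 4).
(6.191, -2.089, -1.518)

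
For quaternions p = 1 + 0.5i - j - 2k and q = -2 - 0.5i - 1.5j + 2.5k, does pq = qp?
No: pq = 1.75 - 7i + 0.25j + 5.25k ≠ 1.75 + 4i + 0.75j + 7.75k = qp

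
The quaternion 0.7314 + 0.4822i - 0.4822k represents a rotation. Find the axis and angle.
axis = (√2/2, 0, -√2/2), θ = 86°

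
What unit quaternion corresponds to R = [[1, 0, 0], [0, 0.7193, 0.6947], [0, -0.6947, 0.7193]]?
0.9272 - 0.3746i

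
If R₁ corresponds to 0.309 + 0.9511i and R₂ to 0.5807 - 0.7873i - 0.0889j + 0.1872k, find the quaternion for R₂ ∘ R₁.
0.9282 + 0.309i + 0.1506j + 0.1424k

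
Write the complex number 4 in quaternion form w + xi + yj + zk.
4 + 0i + 0j + 0k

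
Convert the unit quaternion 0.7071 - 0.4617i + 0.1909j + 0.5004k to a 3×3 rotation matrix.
[[0.4263, -0.8839, -0.1921], [0.5314, 0.0729, 0.844], [-0.732, -0.4619, 0.5008]]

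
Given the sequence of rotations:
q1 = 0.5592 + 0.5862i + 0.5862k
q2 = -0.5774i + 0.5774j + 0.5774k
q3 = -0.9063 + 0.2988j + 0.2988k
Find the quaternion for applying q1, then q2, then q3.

q2 · q1 = 0.0156i + 0.9998j - 0.0156k
q3 · q2 · q1 = -0.2941 - 0.3175i - 0.9015j + 0.0095k
-0.2941 - 0.3175i - 0.9015j + 0.0095k


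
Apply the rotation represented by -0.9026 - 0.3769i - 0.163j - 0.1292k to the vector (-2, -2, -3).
(-2.781, -0.162, -3.04)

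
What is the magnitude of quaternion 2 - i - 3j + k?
√15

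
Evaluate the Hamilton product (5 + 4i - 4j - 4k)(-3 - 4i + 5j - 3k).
9 + 65j + k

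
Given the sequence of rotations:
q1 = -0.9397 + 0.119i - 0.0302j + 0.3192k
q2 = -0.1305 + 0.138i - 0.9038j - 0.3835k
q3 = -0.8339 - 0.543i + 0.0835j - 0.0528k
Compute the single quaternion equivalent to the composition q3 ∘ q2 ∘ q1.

q2 · q1 = 0.2013 - 0.4453i + 0.7636j + 0.4221k
q3 · q2 · q1 = -0.4511 + 0.3376i - 0.3672j - 0.7401k
-0.4511 + 0.3376i - 0.3672j - 0.7401k


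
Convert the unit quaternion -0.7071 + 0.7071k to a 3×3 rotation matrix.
[[0, 1, 0], [-1, 0, 0], [0, 0, 1]]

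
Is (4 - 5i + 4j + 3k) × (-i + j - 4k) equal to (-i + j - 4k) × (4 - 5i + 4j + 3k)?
No: pq = 3 - 23i - 19j - 17k ≠ 3 + 15i + 27j - 15k = qp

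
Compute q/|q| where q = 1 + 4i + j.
0.2357 + 0.9428i + 0.2357j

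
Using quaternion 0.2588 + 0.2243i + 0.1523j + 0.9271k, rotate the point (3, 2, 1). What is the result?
(-2.625, 0.172, 2.661)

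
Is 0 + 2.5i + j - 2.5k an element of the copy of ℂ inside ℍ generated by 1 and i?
No. The quaternion 2.5i + j - 2.5k has j-coefficient y = 1 and k-coefficient z = -2.5, not both zero, so it does not lie in the complex subalgebra spanned by 1 and i.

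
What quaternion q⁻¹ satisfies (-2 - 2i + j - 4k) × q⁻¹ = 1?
-0.08 + 0.08i - 0.04j + 0.16k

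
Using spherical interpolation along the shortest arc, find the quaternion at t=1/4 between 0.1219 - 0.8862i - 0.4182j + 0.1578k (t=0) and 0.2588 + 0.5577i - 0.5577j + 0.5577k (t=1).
0.0167 - 0.983i - 0.1739j - 0.057k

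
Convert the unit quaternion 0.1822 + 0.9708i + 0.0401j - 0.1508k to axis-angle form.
axis = (0.9873, 0.0408, -0.1534), θ = 159°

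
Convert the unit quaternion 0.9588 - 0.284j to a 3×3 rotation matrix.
[[0.8387, 0, -0.5446], [0, 1, 0], [0.5446, 0, 0.8387]]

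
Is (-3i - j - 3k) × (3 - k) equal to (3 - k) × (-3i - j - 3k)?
No: pq = -3 - 8i - 6j - 9k ≠ -3 - 10i - 9k = qp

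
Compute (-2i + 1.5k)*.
2i - 1.5k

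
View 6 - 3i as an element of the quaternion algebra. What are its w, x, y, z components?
6 - 3i + 0j + 0k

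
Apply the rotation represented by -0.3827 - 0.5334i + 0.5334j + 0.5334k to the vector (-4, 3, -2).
(2.025, 3.173, 3.851)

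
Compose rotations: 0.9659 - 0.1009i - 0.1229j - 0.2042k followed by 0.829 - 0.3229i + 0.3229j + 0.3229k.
0.8738 - 0.4218i + 0.1115j + 0.2149k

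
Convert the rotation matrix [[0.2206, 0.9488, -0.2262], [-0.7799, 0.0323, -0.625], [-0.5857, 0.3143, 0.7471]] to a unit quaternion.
0.7071 + 0.3321i + 0.1271j - 0.6112k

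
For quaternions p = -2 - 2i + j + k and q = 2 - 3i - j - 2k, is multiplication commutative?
No: pq = -7 + i - 3j + 11k ≠ -7 + 3i + 11j + k = qp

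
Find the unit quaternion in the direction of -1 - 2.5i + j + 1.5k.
-0.3086 - 0.7715i + 0.3086j + 0.4629k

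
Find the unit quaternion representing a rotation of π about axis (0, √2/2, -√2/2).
0.7071j - 0.7071k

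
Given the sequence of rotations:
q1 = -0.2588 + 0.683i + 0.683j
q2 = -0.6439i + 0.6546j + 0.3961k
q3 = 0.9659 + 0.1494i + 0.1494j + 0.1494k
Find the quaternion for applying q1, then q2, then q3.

q2 · q1 = -0.0073 - 0.1039i + 0.1011j - 0.9894k
q3 · q2 · q1 = 0.1412 - 0.2644i + 0.2289j - 0.9261k
0.1412 - 0.2644i + 0.2289j - 0.9261k


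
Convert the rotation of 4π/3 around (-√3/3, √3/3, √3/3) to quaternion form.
-0.5 - 0.5i + 0.5j + 0.5k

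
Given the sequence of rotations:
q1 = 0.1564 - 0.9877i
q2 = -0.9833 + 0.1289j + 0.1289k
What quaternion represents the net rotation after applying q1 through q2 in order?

q2 · q1 = -0.1538 + 0.9712i - 0.1072j + 0.1475k
-0.1538 + 0.9712i - 0.1072j + 0.1475k


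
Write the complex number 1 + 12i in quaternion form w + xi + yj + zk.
1 + 12i + 0j + 0k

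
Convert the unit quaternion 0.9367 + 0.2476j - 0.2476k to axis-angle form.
axis = (0, √2/2, -√2/2), θ = 41°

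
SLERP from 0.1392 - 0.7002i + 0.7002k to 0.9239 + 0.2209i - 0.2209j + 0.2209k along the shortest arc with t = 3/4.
0.8718 - 0.0524i - 0.1966j + 0.4456k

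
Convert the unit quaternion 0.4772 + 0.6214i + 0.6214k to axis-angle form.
axis = (√2/2, 0, √2/2), θ = 123°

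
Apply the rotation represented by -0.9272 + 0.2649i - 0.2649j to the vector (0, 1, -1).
(-0.632, 0.368, -1.211)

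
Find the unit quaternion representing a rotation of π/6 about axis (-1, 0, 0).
0.9659 - 0.2588i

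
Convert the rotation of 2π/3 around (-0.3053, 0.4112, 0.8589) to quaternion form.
0.5 - 0.2644i + 0.3561j + 0.7438k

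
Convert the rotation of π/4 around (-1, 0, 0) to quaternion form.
0.9239 - 0.3827i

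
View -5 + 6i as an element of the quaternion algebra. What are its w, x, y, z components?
-5 + 6i + 0j + 0k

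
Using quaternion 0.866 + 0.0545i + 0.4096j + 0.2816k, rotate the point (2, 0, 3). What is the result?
(3.232, 1.474, 0.618)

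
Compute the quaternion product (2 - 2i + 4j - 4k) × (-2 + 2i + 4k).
16 + 24i - 8j + 8k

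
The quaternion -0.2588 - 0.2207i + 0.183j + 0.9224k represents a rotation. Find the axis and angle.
axis = (-0.2285, 0.1895, 0.9549), θ = 7π/6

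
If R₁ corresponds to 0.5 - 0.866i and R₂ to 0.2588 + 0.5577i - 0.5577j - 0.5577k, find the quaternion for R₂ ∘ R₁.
0.6124 + 0.0547i + 0.2041j - 0.7618k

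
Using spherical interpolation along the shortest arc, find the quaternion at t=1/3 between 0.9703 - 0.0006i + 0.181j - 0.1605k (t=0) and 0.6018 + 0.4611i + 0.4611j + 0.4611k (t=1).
0.9335 + 0.1753i + 0.3071j + 0.0593k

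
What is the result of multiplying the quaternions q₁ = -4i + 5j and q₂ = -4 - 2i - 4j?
12 + 16i - 20j + 26k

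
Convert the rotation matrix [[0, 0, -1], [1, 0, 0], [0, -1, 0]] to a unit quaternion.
0.5 - 0.5i - 0.5j + 0.5k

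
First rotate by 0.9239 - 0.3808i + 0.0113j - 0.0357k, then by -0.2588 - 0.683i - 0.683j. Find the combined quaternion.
-0.4915 - 0.5081i - 0.6583j - 0.2586k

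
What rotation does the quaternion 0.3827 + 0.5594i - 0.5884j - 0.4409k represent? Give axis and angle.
axis = (0.6055, -0.6369, -0.4772), θ = 3π/4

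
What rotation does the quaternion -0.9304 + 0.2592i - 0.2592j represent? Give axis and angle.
axis = (√2/2, -√2/2, 0), θ = 317°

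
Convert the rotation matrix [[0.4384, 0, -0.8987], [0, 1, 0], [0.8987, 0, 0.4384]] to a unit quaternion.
0.8481 - 0.5299j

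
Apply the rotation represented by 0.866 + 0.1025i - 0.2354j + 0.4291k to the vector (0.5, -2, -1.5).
(2.323, -0.305, -1.005)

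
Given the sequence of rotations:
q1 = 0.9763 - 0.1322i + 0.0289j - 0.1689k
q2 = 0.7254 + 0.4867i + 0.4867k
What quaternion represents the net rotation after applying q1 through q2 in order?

q2 · q1 = 0.8548 + 0.3652i + 0.0388j + 0.3667k
0.8548 + 0.3652i + 0.0388j + 0.3667k


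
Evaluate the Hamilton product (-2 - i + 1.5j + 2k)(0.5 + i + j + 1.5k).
-4.5 - 2.25i + 2.25j - 4.5k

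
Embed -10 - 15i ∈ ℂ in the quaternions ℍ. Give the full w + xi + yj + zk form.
-10 - 15i + 0j + 0k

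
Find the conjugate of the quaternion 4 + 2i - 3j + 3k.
4 - 2i + 3j - 3k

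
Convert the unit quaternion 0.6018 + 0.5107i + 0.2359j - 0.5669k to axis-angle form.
axis = (0.6395, 0.2954, -0.7098), θ = 106°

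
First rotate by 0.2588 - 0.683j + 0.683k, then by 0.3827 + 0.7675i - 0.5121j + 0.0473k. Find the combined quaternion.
-0.283 - 0.1188i - 0.9181j - 0.2506k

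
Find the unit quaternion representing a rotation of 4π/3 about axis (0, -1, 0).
-0.5 - 0.866j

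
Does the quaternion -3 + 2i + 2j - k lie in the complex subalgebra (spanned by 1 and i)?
No. The quaternion -3 + 2i + 2j - k has j-coefficient y = 2 and k-coefficient z = -1, not both zero, so it does not lie in the complex subalgebra spanned by 1 and i.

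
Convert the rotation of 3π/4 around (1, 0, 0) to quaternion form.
0.3827 + 0.9239i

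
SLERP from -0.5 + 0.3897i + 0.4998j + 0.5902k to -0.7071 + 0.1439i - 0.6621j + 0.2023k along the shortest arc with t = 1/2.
-0.7798 + 0.3447i - 0.1048j + 0.512k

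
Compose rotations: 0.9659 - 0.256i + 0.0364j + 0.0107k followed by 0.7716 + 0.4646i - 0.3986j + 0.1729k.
0.8769 + 0.2407i - 0.4062j + 0.0901k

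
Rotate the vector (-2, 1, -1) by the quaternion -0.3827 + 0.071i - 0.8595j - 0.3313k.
(0.408, -0.117, 2.413)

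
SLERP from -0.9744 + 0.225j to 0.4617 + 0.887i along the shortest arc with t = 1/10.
-0.9713 - 0.1094i + 0.2111j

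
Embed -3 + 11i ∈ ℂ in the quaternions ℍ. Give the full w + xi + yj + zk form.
-3 + 11i + 0j + 0k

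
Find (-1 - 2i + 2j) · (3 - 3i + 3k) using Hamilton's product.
-9 + 3i + 12j + 3k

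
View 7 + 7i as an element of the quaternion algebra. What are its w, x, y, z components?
7 + 7i + 0j + 0k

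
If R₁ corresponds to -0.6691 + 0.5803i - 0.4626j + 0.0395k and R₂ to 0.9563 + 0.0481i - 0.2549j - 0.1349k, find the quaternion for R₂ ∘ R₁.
-0.7804 + 0.4503i - 0.352j + 0.2537k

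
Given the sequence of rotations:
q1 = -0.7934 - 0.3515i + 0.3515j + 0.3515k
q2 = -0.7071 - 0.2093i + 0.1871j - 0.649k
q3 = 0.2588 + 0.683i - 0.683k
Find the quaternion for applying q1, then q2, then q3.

q2 · q1 = 0.6498 + 0.7085i - 0.0953j + 0.2586k
q3 · q2 · q1 = -0.1391 + 0.5621i - 0.6852j - 0.442k
-0.1391 + 0.5621i - 0.6852j - 0.442k


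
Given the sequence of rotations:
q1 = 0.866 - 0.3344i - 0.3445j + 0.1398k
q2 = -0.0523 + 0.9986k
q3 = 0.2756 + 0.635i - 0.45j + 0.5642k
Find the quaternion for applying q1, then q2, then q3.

q2 · q1 = -0.1849 + 0.3615i - 0.3159j + 0.8575k
q3 · q2 · q1 = -0.9065 - 0.2254i - 0.3444j + 0.0941k
-0.9065 - 0.2254i - 0.3444j + 0.0941k


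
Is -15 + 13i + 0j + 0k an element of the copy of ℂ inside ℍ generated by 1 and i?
Yes. The quaternion -15 + 13i has j- and k-coefficients y = z = 0, so it lies in the complex subalgebra spanned by 1 and i.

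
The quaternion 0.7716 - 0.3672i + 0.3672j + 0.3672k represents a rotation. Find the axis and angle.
axis = (-√3/3, √3/3, √3/3), θ = 79°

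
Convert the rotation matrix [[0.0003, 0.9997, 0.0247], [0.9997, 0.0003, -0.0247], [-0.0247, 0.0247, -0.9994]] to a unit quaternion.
0.0175 + 0.707i + 0.707j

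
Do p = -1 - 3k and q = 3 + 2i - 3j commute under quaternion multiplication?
No: pq = -3 - 11i - 3j - 9k ≠ -3 + 7i + 9j - 9k = qp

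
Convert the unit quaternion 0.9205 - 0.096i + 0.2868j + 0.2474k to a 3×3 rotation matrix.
[[0.7131, -0.5105, 0.4805], [0.4004, 0.8592, 0.3186], [-0.5755, -0.0348, 0.8171]]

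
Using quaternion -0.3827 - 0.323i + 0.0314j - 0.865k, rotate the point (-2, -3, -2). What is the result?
(1.974, 1.435, -3.323)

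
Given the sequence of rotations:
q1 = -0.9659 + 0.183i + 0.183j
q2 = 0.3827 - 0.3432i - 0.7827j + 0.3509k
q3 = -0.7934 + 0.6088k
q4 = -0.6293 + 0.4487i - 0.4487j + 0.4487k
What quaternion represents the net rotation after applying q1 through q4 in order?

q2 · q1 = -0.1636 + 0.3373i + 0.8903j - 0.2585k
q3 · q2 · q1 = 0.2872 - 0.8096i - 0.501j + 0.1055k
q4 · q3 · q2 · q1 = -0.0896 + 0.8158i - 0.2242j - 0.5256k
-0.0896 + 0.8158i - 0.2242j - 0.5256k
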